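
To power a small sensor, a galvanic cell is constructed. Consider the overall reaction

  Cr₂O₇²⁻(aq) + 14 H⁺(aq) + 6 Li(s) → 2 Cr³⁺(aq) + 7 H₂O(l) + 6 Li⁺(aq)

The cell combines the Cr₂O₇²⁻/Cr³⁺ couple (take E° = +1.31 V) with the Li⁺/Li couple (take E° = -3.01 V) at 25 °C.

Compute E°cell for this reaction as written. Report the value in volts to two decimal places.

The Cr₂O₇²⁻/Cr³⁺ couple has the higher reduction potential, so it is the cathode; Li⁺/Li is oxidised at the anode.
E°cell = E°(cathode) − E°(anode) = (+1.31) − (-3.01) = +4.32 V.
Since E°cell > 0, the reaction is spontaneous under standard conditions.

+4.32 V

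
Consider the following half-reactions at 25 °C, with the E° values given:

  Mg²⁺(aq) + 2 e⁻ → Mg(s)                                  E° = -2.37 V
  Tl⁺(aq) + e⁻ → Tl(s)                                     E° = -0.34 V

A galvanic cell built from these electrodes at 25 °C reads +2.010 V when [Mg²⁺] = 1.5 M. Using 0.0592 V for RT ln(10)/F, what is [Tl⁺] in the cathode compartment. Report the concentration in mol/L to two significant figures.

0.56 M

Tl⁺/Tl is the cathode, Mg²⁺/Mg the anode: E°cell = +2.03 V, n = 2.
Overall reaction: 2 Tl⁺(aq) + Mg(s) → 2 Tl(s) + Mg²⁺(aq); Q = [Mg²⁺]^1/[Tl⁺]^2.
From E = E° − (0.0592/n) log Q: log Q = (E° − E)·n/0.0592 = (+2.03 − (+2.010))·2/0.0592 = 0.6757.
So 2·log[Tl⁺] = 1·log(1.5) − log Q = 0.1761 − (0.6757) = -0.4996; log[Tl⁺] = -0.4996 / 2 = -0.2498; [Tl⁺] = 10^(-0.2498) ≈ 0.56 M.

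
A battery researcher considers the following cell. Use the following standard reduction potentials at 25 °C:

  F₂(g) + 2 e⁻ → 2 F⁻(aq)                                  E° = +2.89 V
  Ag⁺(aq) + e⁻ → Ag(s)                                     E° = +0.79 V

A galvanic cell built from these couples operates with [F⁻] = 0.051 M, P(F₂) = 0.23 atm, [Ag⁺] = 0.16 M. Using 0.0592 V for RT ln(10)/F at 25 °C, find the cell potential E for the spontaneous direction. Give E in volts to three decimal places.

F₂/F⁻ is the cathode (higher E°), Ag⁺/Ag the anode: E°cell = +2.89 − (+0.79) = +2.10 V, n = 2.
Overall: F₂(g) + 2 Ag(s) → 2 F⁻(aq) + 2 Ag⁺(aq)
Q = [F⁻]^2·[Ag⁺]^2 / (P(F₂)); log Q = -3.538.
E = E° − (0.0592/n) log Q = +2.10 − (0.0592/2)(-3.538) = +2.205 V.

+2.205 V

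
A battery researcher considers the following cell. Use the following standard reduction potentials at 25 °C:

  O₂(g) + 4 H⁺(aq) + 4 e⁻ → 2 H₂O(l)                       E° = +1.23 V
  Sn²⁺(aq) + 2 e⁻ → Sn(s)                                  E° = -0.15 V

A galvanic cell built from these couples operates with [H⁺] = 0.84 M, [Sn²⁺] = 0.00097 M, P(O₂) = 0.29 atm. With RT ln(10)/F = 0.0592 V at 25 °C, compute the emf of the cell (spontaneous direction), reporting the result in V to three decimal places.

+1.457 V

O₂/H₂O is the cathode (higher E°), Sn²⁺/Sn the anode: E°cell = +1.23 − (-0.15) = +1.38 V, n = 4.
Overall: O₂(g) + 4 H⁺(aq) + 2 Sn(s) → 2 H₂O(l) + 2 Sn²⁺(aq)
Q = [Sn²⁺]^2 / (P(O₂)·[H⁺]^4); log Q = -5.186.
E = E° − (0.0592/n) log Q = +1.38 − (0.0592/4)(-5.186) = +1.457 V.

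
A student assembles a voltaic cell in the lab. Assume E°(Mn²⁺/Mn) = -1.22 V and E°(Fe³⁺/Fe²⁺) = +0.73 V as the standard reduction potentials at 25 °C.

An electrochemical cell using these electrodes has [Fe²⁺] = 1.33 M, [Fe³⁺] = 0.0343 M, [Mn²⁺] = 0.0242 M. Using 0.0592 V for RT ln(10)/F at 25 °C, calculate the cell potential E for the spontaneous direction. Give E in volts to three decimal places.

Fe³⁺/Fe²⁺ is the cathode (higher E°), Mn²⁺/Mn the anode: E°cell = +0.73 − (-1.22) = +1.95 V, n = 2.
Overall: 2 Fe³⁺(aq) + Mn(s) → 2 Fe²⁺(aq) + Mn²⁺(aq)
Q = [Fe²⁺]^2·[Mn²⁺] / ([Fe³⁺]^2); log Q = 1.561.
E = E° − (0.0592/n) log Q = +1.95 − (0.0592/2)(1.561) = +1.904 V.

+1.904 V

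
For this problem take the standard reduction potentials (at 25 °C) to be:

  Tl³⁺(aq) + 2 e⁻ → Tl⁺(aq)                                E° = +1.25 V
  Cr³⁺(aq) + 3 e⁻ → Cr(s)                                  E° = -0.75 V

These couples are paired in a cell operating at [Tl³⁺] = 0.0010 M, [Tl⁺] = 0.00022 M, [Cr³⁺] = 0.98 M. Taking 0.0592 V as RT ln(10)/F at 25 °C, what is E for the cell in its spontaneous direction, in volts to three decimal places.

Tl³⁺/Tl⁺ is the cathode (higher E°), Cr³⁺/Cr the anode: E°cell = +1.25 − (-0.75) = +2.00 V, n = 6.
Overall: 3 Tl³⁺(aq) + 2 Cr(s) → 3 Tl⁺(aq) + 2 Cr³⁺(aq)
Q = [Tl⁺]^3·[Cr³⁺]^2 / ([Tl³⁺]^3); log Q = -1.990.
E = E° − (0.0592/n) log Q = +2.00 − (0.0592/6)(-1.990) = +2.020 V.

+2.020 V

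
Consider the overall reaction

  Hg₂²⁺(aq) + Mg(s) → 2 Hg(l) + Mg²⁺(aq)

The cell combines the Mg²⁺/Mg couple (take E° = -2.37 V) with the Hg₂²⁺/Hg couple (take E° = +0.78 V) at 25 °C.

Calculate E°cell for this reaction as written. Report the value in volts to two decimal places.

The Hg₂²⁺/Hg couple has the higher reduction potential, so it is the cathode; Mg²⁺/Mg is oxidised at the anode.
E°cell = E°(cathode) − E°(anode) = (+0.78) − (-2.37) = +3.15 V.
Since E°cell > 0, the reaction is spontaneous under standard conditions.

+3.15 V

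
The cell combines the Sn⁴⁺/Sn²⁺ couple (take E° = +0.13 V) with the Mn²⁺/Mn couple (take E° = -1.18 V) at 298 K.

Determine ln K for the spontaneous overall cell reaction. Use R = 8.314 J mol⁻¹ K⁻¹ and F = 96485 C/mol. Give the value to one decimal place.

102.0

Cathode: Sn⁴⁺/Sn²⁺; anode: Mn²⁺/Mn. E°cell = (+0.13) − (-1.18) = +1.31 V, with n = 2.
ΔG° = −nFE° = −RT ln K, so ln K = nFE°/(RT) = (2)(96485)(+1.31) / ((8.314)(298)) = 102.032.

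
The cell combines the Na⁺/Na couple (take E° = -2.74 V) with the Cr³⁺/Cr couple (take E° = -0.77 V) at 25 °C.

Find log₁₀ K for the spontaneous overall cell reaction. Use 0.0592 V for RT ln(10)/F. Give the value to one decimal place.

Cathode: Cr³⁺/Cr; anode: Na⁺/Na. E°cell = +1.97 V, n = 3.
log K = nE°cell / 0.0592 = (3)(+1.97) / 0.0592 = 99.8.

99.8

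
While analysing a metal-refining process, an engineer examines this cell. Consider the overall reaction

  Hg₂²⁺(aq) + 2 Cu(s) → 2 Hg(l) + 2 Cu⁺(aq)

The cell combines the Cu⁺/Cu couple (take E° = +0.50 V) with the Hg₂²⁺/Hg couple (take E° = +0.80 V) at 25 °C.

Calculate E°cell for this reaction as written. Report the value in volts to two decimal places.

+0.30 V

The Hg₂²⁺/Hg couple has the higher reduction potential, so it is the cathode; Cu⁺/Cu is oxidised at the anode.
E°cell = E°(cathode) − E°(anode) = (+0.80) − (+0.50) = +0.30 V.
Since E°cell > 0, the reaction is spontaneous under standard conditions.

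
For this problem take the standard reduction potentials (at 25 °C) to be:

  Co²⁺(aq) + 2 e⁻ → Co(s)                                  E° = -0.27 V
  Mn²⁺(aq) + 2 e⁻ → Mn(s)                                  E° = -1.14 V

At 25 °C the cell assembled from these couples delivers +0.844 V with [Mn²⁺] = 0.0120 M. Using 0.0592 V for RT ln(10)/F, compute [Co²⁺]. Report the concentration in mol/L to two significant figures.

0.0016 M

Co²⁺/Co is the cathode, Mn²⁺/Mn the anode: E°cell = +0.87 V, n = 2.
Overall reaction: Co²⁺(aq) + Mn(s) → Co(s) + Mn²⁺(aq); Q = [Mn²⁺]^1/[Co²⁺]^1.
From E = E° − (0.0592/n) log Q: log Q = (E° − E)·n/0.0592 = (+0.87 − (+0.844))·2/0.0592 = 0.8784.
So 1·log[Co²⁺] = 1·log(0.012) − log Q = -1.9208 − (0.8784) = -2.7992; [Co²⁺] = 10^(-2.7992) ≈ 0.0016 M.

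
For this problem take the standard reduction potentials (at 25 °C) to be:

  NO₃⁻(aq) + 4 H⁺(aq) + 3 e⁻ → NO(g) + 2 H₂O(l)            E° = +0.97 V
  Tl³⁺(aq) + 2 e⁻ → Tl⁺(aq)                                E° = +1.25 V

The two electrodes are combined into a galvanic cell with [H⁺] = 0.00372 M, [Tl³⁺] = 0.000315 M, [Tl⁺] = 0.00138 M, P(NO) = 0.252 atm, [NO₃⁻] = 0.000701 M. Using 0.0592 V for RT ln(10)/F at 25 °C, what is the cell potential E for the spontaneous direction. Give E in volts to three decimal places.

+0.503 V

Tl³⁺/Tl⁺ is the cathode (higher E°), NO₃⁻/NO the anode: E°cell = +1.25 − (+0.97) = +0.28 V, n = 6.
Overall: 3 Tl³⁺(aq) + 2 NO(g) + 4 H₂O(l) → 3 Tl⁺(aq) + 2 NO₃⁻(aq) + 8 H⁺(aq)
Q = [Tl⁺]^3·[NO₃⁻]^2·[H⁺]^8 / ([Tl³⁺]^3·P(NO)^2); log Q = -22.622.
E = E° − (0.0592/n) log Q = +0.28 − (0.0592/6)(-22.622) = +0.503 V.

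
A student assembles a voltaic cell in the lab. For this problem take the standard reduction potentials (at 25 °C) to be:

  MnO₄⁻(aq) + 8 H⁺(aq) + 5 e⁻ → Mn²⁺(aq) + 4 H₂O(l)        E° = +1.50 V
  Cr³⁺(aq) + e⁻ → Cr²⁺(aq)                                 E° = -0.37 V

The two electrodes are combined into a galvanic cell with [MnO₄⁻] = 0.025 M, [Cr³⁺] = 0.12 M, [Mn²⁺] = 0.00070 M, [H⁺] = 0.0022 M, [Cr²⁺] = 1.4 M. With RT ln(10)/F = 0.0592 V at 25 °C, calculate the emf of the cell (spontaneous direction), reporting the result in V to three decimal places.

MnO₄⁻/Mn²⁺ is the cathode (higher E°), Cr³⁺/Cr²⁺ the anode: E°cell = +1.50 − (-0.37) = +1.87 V, n = 5.
Overall: MnO₄⁻(aq) + 8 H⁺(aq) + 5 Cr²⁺(aq) → Mn²⁺(aq) + 4 H₂O(l) + 5 Cr³⁺(aq)
Q = [Mn²⁺]·[Cr³⁺]^5 / ([MnO₄⁻]·[H⁺]^8·[Cr²⁺]^5); log Q = 14.373.
E = E° − (0.0592/n) log Q = +1.87 − (0.0592/5)(14.373) = +1.700 V.

+1.700 V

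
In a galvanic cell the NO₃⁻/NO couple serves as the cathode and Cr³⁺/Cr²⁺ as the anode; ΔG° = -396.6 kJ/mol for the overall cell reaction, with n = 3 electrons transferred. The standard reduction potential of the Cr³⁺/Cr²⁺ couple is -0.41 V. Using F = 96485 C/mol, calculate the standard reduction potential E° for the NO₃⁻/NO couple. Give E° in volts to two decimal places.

E°cell = −ΔG°/(nF) = −(-396.6×10³)/((3)(96485)) = +1.370 V.
Since NO₃⁻/NO is the cathode and Cr³⁺/Cr²⁺ the anode, E°cell = E°(NO₃⁻/NO) − E°(Cr³⁺/Cr²⁺).
So E°(NO₃⁻/NO) = E°cell + E°(Cr³⁺/Cr²⁺) = +1.370 + (-0.41) = +0.96 V.

+0.96 V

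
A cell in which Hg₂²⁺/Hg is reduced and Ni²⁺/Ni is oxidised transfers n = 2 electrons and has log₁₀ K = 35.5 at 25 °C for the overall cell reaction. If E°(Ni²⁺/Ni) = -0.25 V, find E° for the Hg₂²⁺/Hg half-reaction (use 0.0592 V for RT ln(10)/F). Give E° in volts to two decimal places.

+0.80 V

E°cell = (0.0592/n)·log K = (0.0592/2)(35.5) = +1.051 V.
Since Hg₂²⁺/Hg is the cathode and Ni²⁺/Ni the anode, E°cell = E°(Hg₂²⁺/Hg) − E°(Ni²⁺/Ni).
So E°(Hg₂²⁺/Hg) = E°cell + E°(Ni²⁺/Ni) = +1.051 + (-0.25) = +0.80 V.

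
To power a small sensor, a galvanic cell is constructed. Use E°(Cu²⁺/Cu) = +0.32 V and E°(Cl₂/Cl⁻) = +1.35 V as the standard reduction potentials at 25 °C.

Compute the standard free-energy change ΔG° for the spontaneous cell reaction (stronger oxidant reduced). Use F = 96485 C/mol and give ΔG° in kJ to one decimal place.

-198.8 kJ

Cl₂/Cl⁻ (E° = +1.35 V) is the cathode; Cu²⁺/Cu (E° = +0.32 V) is the anode, so E°cell = +1.03 V.
Balancing electrons gives n = 2 (lcm of 2 and 2).
ΔG° = −nFE° = −(2)(96485)(+1.03) = -198,759 J = -198.8 kJ.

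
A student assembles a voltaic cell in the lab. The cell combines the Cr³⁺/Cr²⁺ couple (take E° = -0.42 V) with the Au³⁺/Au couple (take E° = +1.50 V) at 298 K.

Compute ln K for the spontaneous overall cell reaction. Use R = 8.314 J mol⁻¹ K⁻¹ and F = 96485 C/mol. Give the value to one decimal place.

Cathode: Au³⁺/Au; anode: Cr³⁺/Cr²⁺. E°cell = (+1.50) − (-0.42) = +1.92 V, with n = 3.
ΔG° = −nFE° = −RT ln K, so ln K = nFE°/(RT) = (3)(96485)(+1.92) / ((8.314)(298)) = 224.314.

224.3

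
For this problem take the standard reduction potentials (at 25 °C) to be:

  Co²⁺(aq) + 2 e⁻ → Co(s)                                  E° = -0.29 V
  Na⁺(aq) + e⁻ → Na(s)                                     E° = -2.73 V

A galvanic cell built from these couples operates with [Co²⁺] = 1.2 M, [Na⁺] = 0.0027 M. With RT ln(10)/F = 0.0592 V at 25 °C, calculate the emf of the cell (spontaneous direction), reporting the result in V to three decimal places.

+2.594 V

Co²⁺/Co is the cathode (higher E°), Na⁺/Na the anode: E°cell = -0.29 − (-2.73) = +2.44 V, n = 2.
Overall: Co²⁺(aq) + 2 Na(s) → Co(s) + 2 Na⁺(aq)
Q = [Na⁺]^2 / ([Co²⁺]); log Q = -5.216.
E = E° − (0.0592/n) log Q = +2.44 − (0.0592/2)(-5.216) = +2.594 V.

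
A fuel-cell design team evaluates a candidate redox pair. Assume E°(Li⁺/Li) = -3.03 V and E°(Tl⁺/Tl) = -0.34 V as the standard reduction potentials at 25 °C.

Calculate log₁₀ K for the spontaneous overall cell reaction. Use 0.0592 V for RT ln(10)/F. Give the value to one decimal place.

45.4

Cathode: Tl⁺/Tl; anode: Li⁺/Li. E°cell = +2.69 V, n = 1.
log K = nE°cell / 0.0592 = (1)(+2.69) / 0.0592 = 45.4.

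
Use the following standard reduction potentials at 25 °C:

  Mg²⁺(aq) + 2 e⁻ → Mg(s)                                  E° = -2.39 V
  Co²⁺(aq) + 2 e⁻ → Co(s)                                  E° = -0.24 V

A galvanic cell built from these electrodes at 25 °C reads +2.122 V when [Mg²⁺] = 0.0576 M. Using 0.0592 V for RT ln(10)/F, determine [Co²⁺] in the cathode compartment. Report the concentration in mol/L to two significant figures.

0.0065 M

Co²⁺/Co is the cathode, Mg²⁺/Mg the anode: E°cell = +2.15 V, n = 2.
Overall reaction: Co²⁺(aq) + Mg(s) → Co(s) + Mg²⁺(aq); Q = [Mg²⁺]^1/[Co²⁺]^1.
From E = E° − (0.0592/n) log Q: log Q = (E° − E)·n/0.0592 = (+2.15 − (+2.122))·2/0.0592 = 0.9459.
So 1·log[Co²⁺] = 1·log(0.0576) − log Q = -1.2396 − (0.9459) = -2.1855; [Co²⁺] = 10^(-2.1855) ≈ 0.0065 M.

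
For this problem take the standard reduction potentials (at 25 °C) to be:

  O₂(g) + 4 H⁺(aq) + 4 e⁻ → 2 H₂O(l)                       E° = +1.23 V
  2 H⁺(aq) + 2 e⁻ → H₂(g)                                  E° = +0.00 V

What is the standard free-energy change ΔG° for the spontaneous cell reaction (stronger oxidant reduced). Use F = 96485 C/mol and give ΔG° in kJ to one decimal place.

-474.7 kJ

O₂/H₂O (E° = +1.23 V) is the cathode; H⁺/H₂ (E° = +0.00 V) is the anode, so E°cell = +1.23 V.
Balancing electrons gives n = 4 (lcm of 4 and 2).
ΔG° = −nFE° = −(4)(96485)(+1.23) = -474,706 J = -474.7 kJ.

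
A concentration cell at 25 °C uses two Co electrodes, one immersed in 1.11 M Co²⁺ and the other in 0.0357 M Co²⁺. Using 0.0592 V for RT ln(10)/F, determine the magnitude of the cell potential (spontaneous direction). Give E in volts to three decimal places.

+0.044 V

For a concentration cell E°cell = 0. The 1.11 M side is the cathode (reduction is favoured where [Co²⁺] is higher).
With n = 2, E = −(0.0592/2) log([Co²⁺]ₐₙ/[Co²⁺]꜀ₐₜ) = −(0.0592/2) log(0.0357/1.11) = −(0.0592/2)(-1.493) = +0.044 V.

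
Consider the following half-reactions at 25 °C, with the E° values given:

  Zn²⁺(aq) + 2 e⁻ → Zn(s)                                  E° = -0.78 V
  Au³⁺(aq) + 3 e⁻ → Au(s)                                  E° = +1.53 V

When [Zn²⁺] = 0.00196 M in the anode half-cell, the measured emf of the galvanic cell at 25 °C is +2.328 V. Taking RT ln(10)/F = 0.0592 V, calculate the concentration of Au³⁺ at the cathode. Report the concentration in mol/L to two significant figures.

0.00071 M

Au³⁺/Au is the cathode, Zn²⁺/Zn the anode: E°cell = +2.31 V, n = 6.
Overall reaction: 2 Au³⁺(aq) + 3 Zn(s) → 2 Au(s) + 3 Zn²⁺(aq); Q = [Zn²⁺]^3/[Au³⁺]^2.
From E = E° − (0.0592/n) log Q: log Q = (E° − E)·n/0.0592 = (+2.31 − (+2.328))·6/0.0592 = -1.8243.
So 2·log[Au³⁺] = 3·log(0.00196) − log Q = -8.1232 − (-1.8243) = -6.2989; log[Au³⁺] = -6.2989 / 2 = -3.1494; [Au³⁺] = 10^(-3.1494) ≈ 0.00071 M.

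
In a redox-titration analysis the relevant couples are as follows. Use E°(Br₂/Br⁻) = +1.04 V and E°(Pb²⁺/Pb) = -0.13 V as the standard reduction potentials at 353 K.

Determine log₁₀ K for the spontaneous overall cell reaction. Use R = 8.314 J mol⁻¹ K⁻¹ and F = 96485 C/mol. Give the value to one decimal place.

Cathode: Br₂/Br⁻; anode: Pb²⁺/Pb. E°cell = (+1.04) − (-0.13) = +1.17 V, with n = 2.
ΔG° = −nFE° = −RT ln K, so ln K = nFE°/(RT) = (2)(96485)(+1.17) / ((8.314)(353)) = 76.929.
log₁₀ K = 76.929 / ln 10 = 33.4.

33.4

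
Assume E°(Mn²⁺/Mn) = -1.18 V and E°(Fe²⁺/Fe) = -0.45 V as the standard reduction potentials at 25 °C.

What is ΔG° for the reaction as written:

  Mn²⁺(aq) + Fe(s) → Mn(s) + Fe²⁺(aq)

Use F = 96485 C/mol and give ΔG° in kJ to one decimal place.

+140.9 kJ

As written, Mn²⁺/Mn is reduced (cathode) and Fe²⁺/Fe is oxidised (anode), so E°cell = (-1.18) − (-0.45) = -0.73 V.
Balancing electrons gives n = 2.
ΔG° = −nFE° = −(2)(96485)(-0.73) = 140,868 J = +140.9 kJ.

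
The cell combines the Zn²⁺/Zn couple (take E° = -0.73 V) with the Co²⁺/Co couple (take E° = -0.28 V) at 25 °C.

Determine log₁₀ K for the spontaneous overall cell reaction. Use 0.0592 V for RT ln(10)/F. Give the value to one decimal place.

15.2

Cathode: Co²⁺/Co; anode: Zn²⁺/Zn. E°cell = +0.45 V, n = 2.
log K = nE°cell / 0.0592 = (2)(+0.45) / 0.0592 = 15.2.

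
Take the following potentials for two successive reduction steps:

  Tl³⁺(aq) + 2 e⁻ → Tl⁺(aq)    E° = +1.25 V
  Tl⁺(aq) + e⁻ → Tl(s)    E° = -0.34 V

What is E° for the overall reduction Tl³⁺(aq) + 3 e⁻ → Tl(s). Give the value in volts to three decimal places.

Since ΔG° = −nFE° is additive over sequential reductions, n₃E°₃ = n₁E°₁ + n₂E°₂.
E°₃ = (2×+1.25 + 1×-0.34) / 3 = (+2.160) / 3 = +0.720 V.

+0.720 V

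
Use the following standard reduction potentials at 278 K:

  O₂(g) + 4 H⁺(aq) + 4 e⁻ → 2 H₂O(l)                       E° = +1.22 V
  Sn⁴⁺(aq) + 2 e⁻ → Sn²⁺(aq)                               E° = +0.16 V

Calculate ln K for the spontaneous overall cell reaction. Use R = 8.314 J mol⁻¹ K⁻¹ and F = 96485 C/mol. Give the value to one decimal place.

Cathode: O₂/H₂O; anode: Sn⁴⁺/Sn²⁺. E°cell = (+1.22) − (+0.16) = +1.06 V, with n = 4.
ΔG° = −nFE° = −RT ln K, so ln K = nFE°/(RT) = (4)(96485)(+1.06) / ((8.314)(278)) = 176.999.

177.0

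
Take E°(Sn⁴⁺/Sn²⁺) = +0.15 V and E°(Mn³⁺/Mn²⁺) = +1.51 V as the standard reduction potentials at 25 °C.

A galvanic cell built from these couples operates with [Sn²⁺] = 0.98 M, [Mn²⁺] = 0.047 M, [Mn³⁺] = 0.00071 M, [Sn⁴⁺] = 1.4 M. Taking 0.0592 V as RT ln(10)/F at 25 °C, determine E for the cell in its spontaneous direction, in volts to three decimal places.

Mn³⁺/Mn²⁺ is the cathode (higher E°), Sn⁴⁺/Sn²⁺ the anode: E°cell = +1.51 − (+0.15) = +1.36 V, n = 2.
Overall: 2 Mn³⁺(aq) + Sn²⁺(aq) → 2 Mn²⁺(aq) + Sn⁴⁺(aq)
Q = [Mn²⁺]^2·[Sn⁴⁺] / ([Mn³⁺]^2·[Sn²⁺]); log Q = 3.797.
E = E° − (0.0592/n) log Q = +1.36 − (0.0592/2)(3.797) = +1.248 V.

+1.248 V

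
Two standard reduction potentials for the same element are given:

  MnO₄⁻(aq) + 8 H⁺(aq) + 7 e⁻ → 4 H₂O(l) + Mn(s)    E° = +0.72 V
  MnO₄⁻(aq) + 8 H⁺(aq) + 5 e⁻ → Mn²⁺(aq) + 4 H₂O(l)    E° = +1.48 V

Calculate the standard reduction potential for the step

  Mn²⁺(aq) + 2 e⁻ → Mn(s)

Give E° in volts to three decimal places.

-1.180 V

Sequential free energies add, so n₃E°₃ = n₁E°₁ + n₂E°₂.
With n₃ = 7, and the known step contributing 5×(+1.48) V, the unknown satisfies 2·E° = 7×(+0.72) − 5×(+1.48) = -2.360.
E° = -2.360 / 2 = -1.180 V.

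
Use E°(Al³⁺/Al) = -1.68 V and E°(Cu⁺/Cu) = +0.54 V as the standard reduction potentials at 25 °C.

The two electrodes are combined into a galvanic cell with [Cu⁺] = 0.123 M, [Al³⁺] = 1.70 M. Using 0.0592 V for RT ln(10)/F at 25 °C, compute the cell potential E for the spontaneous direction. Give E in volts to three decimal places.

+2.162 V

Cu⁺/Cu is the cathode (higher E°), Al³⁺/Al the anode: E°cell = +0.54 − (-1.68) = +2.22 V, n = 3.
Overall: 3 Cu⁺(aq) + Al(s) → 3 Cu(s) + Al³⁺(aq)
Q = [Al³⁺] / ([Cu⁺]^3); log Q = 2.961.
E = E° − (0.0592/n) log Q = +2.22 − (0.0592/3)(2.961) = +2.162 V.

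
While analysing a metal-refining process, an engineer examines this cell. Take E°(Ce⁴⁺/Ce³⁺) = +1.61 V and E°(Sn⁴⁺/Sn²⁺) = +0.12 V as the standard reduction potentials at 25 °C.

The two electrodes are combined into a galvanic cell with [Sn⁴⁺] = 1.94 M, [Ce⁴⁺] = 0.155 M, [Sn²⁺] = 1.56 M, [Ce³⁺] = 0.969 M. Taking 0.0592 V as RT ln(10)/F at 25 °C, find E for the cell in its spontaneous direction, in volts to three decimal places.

Ce⁴⁺/Ce³⁺ is the cathode (higher E°), Sn⁴⁺/Sn²⁺ the anode: E°cell = +1.61 − (+0.12) = +1.49 V, n = 2.
Overall: 2 Ce⁴⁺(aq) + Sn²⁺(aq) → 2 Ce³⁺(aq) + Sn⁴⁺(aq)
Q = [Ce³⁺]^2·[Sn⁴⁺] / ([Ce⁴⁺]^2·[Sn²⁺]); log Q = 1.687.
E = E° − (0.0592/n) log Q = +1.49 − (0.0592/2)(1.687) = +1.440 V.

+1.440 V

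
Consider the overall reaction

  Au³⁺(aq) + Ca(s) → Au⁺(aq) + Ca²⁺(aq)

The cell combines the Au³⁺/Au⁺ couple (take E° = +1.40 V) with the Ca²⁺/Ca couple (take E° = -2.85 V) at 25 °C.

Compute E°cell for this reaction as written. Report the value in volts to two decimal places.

+4.25 V

The Au³⁺/Au⁺ couple has the higher reduction potential, so it is the cathode; Ca²⁺/Ca is oxidised at the anode.
E°cell = E°(cathode) − E°(anode) = (+1.40) − (-2.85) = +4.25 V.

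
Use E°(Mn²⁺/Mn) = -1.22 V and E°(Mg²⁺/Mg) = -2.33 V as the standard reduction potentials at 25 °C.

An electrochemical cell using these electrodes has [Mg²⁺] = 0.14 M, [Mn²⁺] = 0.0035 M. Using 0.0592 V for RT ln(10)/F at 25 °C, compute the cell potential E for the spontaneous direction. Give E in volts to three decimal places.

Mn²⁺/Mn is the cathode (higher E°), Mg²⁺/Mg the anode: E°cell = -1.22 − (-2.33) = +1.11 V, n = 2.
Overall: Mn²⁺(aq) + Mg(s) → Mn(s) + Mg²⁺(aq)
Q = [Mg²⁺] / ([Mn²⁺]); log Q = 1.602.
E = E° − (0.0592/n) log Q = +1.11 − (0.0592/2)(1.602) = +1.063 V.

+1.063 V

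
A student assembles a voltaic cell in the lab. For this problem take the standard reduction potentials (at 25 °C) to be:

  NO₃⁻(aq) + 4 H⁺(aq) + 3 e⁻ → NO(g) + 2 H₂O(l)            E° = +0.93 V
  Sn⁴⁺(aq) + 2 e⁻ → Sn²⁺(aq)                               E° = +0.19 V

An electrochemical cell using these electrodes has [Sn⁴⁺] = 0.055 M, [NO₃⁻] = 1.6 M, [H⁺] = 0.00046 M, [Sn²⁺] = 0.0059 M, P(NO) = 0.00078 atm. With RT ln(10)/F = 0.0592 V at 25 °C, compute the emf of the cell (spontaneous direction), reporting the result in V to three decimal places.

NO₃⁻/NO is the cathode (higher E°), Sn⁴⁺/Sn²⁺ the anode: E°cell = +0.93 − (+0.19) = +0.74 V, n = 6.
Overall: 2 NO₃⁻(aq) + 8 H⁺(aq) + 3 Sn²⁺(aq) → 2 NO(g) + 4 H₂O(l) + 3 Sn⁴⁺(aq)
Q = P(NO)^2·[Sn⁴⁺]^3 / ([NO₃⁻]^2·[H⁺]^8·[Sn²⁺]^3); log Q = 22.982.
E = E° − (0.0592/n) log Q = +0.74 − (0.0592/6)(22.982) = +0.513 V.

+0.513 V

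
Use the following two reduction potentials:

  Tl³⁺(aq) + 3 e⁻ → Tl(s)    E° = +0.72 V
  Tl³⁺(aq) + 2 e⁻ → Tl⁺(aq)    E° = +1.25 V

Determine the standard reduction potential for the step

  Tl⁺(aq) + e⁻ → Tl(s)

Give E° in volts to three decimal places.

-0.340 V

Sequential free energies add, so n₃E°₃ = n₁E°₁ + n₂E°₂.
With n₃ = 3, and the known step contributing 2×(+1.25) V, the unknown satisfies 1·E° = 3×(+0.72) − 2×(+1.25) = -0.340.
E° = -0.340 / 1 = -0.340 V.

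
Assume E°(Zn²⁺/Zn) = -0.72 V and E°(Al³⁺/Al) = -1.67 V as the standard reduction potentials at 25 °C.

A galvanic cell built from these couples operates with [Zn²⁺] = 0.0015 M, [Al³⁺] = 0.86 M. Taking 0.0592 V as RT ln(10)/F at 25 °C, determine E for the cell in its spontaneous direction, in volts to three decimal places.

+0.868 V

Zn²⁺/Zn is the cathode (higher E°), Al³⁺/Al the anode: E°cell = -0.72 − (-1.67) = +0.95 V, n = 6.
Overall: 3 Zn²⁺(aq) + 2 Al(s) → 3 Zn(s) + 2 Al³⁺(aq)
Q = [Al³⁺]^2 / ([Zn²⁺]^3); log Q = 8.341.
E = E° − (0.0592/n) log Q = +0.95 − (0.0592/6)(8.341) = +0.868 V.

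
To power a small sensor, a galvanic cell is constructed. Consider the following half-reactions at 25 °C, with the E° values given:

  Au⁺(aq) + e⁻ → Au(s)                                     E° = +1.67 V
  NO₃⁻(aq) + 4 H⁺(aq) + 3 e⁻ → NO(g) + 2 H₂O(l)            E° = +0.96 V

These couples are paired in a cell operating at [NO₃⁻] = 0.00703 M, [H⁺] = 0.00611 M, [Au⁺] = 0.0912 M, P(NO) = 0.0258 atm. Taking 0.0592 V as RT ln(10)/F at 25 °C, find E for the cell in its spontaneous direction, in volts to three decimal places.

Au⁺/Au is the cathode (higher E°), NO₃⁻/NO the anode: E°cell = +1.67 − (+0.96) = +0.71 V, n = 3.
Overall: 3 Au⁺(aq) + NO(g) + 2 H₂O(l) → 3 Au(s) + NO₃⁻(aq) + 4 H⁺(aq)
Q = [NO₃⁻]·[H⁺]^4 / ([Au⁺]^3·P(NO)); log Q = -6.300.
E = E° − (0.0592/n) log Q = +0.71 − (0.0592/3)(-6.300) = +0.834 V.

+0.834 V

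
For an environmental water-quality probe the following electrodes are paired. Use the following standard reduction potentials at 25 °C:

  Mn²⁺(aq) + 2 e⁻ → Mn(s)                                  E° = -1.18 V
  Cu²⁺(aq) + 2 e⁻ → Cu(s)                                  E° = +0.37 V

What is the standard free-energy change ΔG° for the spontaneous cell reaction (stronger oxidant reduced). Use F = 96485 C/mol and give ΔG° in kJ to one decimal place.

-299.1 kJ

Cu²⁺/Cu (E° = +0.37 V) is the cathode; Mn²⁺/Mn (E° = -1.18 V) is the anode, so E°cell = +1.55 V.
Balancing electrons gives n = 2 (lcm of 2 and 2).
ΔG° = −nFE° = −(2)(96485)(+1.55) = -299,104 J = -299.1 kJ.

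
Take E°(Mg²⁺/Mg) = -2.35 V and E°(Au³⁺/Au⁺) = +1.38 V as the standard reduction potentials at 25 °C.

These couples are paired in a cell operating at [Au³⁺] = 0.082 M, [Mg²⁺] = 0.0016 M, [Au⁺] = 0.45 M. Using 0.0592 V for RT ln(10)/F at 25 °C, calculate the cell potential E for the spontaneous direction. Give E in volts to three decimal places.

Au³⁺/Au⁺ is the cathode (higher E°), Mg²⁺/Mg the anode: E°cell = +1.38 − (-2.35) = +3.73 V, n = 2.
Overall: Au³⁺(aq) + Mg(s) → Au⁺(aq) + Mg²⁺(aq)
Q = [Au⁺]·[Mg²⁺] / ([Au³⁺]); log Q = -2.056.
E = E° − (0.0592/n) log Q = +3.73 − (0.0592/2)(-2.056) = +3.791 V.

+3.791 V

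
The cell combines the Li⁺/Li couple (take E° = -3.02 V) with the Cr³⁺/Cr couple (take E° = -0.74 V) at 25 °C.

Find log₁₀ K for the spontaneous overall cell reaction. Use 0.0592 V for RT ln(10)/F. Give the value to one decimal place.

115.5

Cathode: Cr³⁺/Cr; anode: Li⁺/Li. E°cell = +2.28 V, n = 3.
log K = nE°cell / 0.0592 = (3)(+2.28) / 0.0592 = 115.5.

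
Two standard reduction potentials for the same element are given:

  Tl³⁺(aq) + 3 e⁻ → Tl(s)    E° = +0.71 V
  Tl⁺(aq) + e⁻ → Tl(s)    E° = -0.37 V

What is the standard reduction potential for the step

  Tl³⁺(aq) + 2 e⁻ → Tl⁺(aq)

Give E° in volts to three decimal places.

Sequential free energies add, so n₃E°₃ = n₁E°₁ + n₂E°₂.
With n₃ = 3, and the known step contributing 1×(-0.37) V, the unknown satisfies 2·E° = 3×(+0.71) − 1×(-0.37) = +2.500.
E° = +2.500 / 2 = +1.250 V.

+1.250 V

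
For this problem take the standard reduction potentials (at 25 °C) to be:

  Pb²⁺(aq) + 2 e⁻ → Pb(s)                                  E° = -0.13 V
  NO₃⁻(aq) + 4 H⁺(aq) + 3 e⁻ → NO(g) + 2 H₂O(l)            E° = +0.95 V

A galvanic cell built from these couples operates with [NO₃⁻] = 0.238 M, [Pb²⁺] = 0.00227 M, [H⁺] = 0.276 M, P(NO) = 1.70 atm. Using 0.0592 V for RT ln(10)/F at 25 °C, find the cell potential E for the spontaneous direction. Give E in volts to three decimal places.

NO₃⁻/NO is the cathode (higher E°), Pb²⁺/Pb the anode: E°cell = +0.95 − (-0.13) = +1.08 V, n = 6.
Overall: 2 NO₃⁻(aq) + 8 H⁺(aq) + 3 Pb(s) → 2 NO(g) + 4 H₂O(l) + 3 Pb²⁺(aq)
Q = P(NO)^2·[Pb²⁺]^3 / ([NO₃⁻]^2·[H⁺]^8); log Q = -1.751.
E = E° − (0.0592/n) log Q = +1.08 − (0.0592/6)(-1.751) = +1.097 V.

+1.097 V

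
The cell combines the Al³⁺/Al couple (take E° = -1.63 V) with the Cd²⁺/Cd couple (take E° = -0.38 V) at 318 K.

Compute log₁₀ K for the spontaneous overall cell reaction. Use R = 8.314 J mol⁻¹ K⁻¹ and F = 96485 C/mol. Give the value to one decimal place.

Cathode: Cd²⁺/Cd; anode: Al³⁺/Al. E°cell = (-0.38) − (-1.63) = +1.25 V, with n = 6.
ΔG° = −nFE° = −RT ln K, so ln K = nFE°/(RT) = (6)(96485)(+1.25) / ((8.314)(318)) = 273.706.
log₁₀ K = 273.706 / ln 10 = 118.9.

118.9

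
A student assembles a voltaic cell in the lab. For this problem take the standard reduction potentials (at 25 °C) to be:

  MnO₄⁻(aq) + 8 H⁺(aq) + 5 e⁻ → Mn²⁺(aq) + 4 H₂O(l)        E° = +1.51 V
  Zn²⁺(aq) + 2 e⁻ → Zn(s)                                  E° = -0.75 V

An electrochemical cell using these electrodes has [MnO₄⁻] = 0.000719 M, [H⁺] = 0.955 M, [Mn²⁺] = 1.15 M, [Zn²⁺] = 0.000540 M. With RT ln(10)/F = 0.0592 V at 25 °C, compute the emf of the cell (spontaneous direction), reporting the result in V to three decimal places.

+2.317 V

MnO₄⁻/Mn²⁺ is the cathode (higher E°), Zn²⁺/Zn the anode: E°cell = +1.51 − (-0.75) = +2.26 V, n = 10.
Overall: 2 MnO₄⁻(aq) + 16 H⁺(aq) + 5 Zn(s) → 2 Mn²⁺(aq) + 8 H₂O(l) + 5 Zn²⁺(aq)
Q = [Mn²⁺]^2·[Zn²⁺]^5 / ([MnO₄⁻]^2·[H⁺]^16); log Q = -9.610.
E = E° − (0.0592/n) log Q = +2.26 − (0.0592/10)(-9.610) = +2.317 V.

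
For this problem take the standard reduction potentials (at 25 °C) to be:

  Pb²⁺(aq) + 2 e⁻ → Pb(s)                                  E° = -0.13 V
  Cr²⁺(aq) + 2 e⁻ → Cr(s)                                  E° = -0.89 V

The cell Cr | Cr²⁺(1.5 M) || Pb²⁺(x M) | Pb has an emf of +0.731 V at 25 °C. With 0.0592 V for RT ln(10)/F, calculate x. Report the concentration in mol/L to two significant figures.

Pb²⁺/Pb is the cathode, Cr²⁺/Cr the anode: E°cell = +0.76 V, n = 2.
Overall reaction: Pb²⁺(aq) + Cr(s) → Pb(s) + Cr²⁺(aq); Q = [Cr²⁺]^1/[Pb²⁺]^1.
From E = E° − (0.0592/n) log Q: log Q = (E° − E)·n/0.0592 = (+0.76 − (+0.731))·2/0.0592 = 0.9797.
So 1·log[Pb²⁺] = 1·log(1.5) − log Q = 0.1761 − (0.9797) = -0.8036; [Pb²⁺] = 10^(-0.8036) ≈ 0.16 M.

0.16 M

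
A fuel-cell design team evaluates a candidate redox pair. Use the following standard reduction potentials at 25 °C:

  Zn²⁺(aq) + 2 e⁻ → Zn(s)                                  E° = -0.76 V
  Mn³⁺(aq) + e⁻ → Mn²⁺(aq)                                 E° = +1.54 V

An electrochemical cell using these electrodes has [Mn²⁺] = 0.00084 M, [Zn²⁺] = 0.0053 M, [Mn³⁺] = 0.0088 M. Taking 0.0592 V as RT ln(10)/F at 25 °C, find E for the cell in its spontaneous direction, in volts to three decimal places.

+2.428 V

Mn³⁺/Mn²⁺ is the cathode (higher E°), Zn²⁺/Zn the anode: E°cell = +1.54 − (-0.76) = +2.30 V, n = 2.
Overall: 2 Mn³⁺(aq) + Zn(s) → 2 Mn²⁺(aq) + Zn²⁺(aq)
Q = [Mn²⁺]^2·[Zn²⁺] / ([Mn³⁺]^2); log Q = -4.316.
E = E° − (0.0592/n) log Q = +2.30 − (0.0592/2)(-4.316) = +2.428 V.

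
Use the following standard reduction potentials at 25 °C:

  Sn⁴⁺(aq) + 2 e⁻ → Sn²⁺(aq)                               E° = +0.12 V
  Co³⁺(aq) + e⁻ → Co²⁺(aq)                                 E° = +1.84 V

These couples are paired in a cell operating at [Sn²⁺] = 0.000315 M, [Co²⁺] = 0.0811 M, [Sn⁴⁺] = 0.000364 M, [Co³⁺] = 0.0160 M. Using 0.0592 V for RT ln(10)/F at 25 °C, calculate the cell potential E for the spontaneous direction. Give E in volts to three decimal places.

+1.676 V

Co³⁺/Co²⁺ is the cathode (higher E°), Sn⁴⁺/Sn²⁺ the anode: E°cell = +1.84 − (+0.12) = +1.72 V, n = 2.
Overall: 2 Co³⁺(aq) + Sn²⁺(aq) → 2 Co²⁺(aq) + Sn⁴⁺(aq)
Q = [Co²⁺]^2·[Sn⁴⁺] / ([Co³⁺]^2·[Sn²⁺]); log Q = 1.473.
E = E° − (0.0592/n) log Q = +1.72 − (0.0592/2)(1.473) = +1.676 V.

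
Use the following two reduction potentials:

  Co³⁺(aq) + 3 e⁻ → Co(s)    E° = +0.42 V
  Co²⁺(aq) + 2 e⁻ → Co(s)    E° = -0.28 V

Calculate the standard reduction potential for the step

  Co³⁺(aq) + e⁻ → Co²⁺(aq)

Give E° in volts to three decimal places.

+1.820 V

Sequential free energies add, so n₃E°₃ = n₁E°₁ + n₂E°₂.
With n₃ = 3, and the known step contributing 2×(-0.28) V, the unknown satisfies 1·E° = 3×(+0.42) − 2×(-0.28) = +1.820.
E° = +1.820 / 1 = +1.820 V.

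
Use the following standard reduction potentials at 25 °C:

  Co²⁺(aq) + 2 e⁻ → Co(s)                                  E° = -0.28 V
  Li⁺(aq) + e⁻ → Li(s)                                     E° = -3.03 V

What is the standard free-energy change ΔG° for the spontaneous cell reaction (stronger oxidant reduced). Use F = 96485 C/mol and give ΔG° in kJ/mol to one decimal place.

-530.7 kJ/mol

Co²⁺/Co (E° = -0.28 V) is the cathode; Li⁺/Li (E° = -3.03 V) is the anode, so E°cell = +2.75 V.
Balancing electrons gives n = 2 (lcm of 2 and 1).
ΔG° = −nFE° = −(2)(96485)(+2.75) = -530,668 J = -530.7 kJ/mol.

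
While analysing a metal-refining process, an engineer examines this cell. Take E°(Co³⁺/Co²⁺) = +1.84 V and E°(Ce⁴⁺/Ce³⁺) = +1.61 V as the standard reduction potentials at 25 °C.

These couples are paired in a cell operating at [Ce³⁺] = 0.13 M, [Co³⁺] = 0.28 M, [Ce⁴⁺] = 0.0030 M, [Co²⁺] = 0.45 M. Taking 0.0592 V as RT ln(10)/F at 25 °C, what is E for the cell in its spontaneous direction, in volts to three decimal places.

Co³⁺/Co²⁺ is the cathode (higher E°), Ce⁴⁺/Ce³⁺ the anode: E°cell = +1.84 − (+1.61) = +0.23 V, n = 1.
Overall: Co³⁺(aq) + Ce³⁺(aq) → Co²⁺(aq) + Ce⁴⁺(aq)
Q = [Co²⁺]·[Ce⁴⁺] / ([Co³⁺]·[Ce³⁺]); log Q = -1.431.
E = E° − (0.0592/n) log Q = +0.23 − (0.0592/1)(-1.431) = +0.315 V.

+0.315 V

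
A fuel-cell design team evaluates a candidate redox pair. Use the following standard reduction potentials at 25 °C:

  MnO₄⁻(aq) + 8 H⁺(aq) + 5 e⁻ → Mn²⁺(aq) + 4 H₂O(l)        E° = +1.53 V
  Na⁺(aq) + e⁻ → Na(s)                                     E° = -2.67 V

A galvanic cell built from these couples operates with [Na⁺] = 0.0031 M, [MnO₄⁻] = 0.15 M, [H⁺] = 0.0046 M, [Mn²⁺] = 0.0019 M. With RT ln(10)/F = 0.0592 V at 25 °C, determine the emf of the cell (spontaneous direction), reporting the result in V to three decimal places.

+4.150 V

MnO₄⁻/Mn²⁺ is the cathode (higher E°), Na⁺/Na the anode: E°cell = +1.53 − (-2.67) = +4.20 V, n = 5.
Overall: MnO₄⁻(aq) + 8 H⁺(aq) + 5 Na(s) → Mn²⁺(aq) + 4 H₂O(l) + 5 Na⁺(aq)
Q = [Mn²⁺]·[Na⁺]^5 / ([MnO₄⁻]·[H⁺]^8); log Q = 4.257.
E = E° − (0.0592/n) log Q = +4.20 − (0.0592/5)(4.257) = +4.150 V.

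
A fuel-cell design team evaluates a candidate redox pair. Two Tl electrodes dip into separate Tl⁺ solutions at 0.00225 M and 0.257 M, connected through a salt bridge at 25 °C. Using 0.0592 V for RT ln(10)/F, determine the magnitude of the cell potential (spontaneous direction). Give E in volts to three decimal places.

+0.122 V

For a concentration cell E°cell = 0. The 0.257 M side is the cathode (reduction is favoured where [Tl⁺] is higher).
With n = 1, E = −(0.0592/1) log([Tl⁺]ₐₙ/[Tl⁺]꜀ₐₜ) = −(0.0592/1) log(0.00225/0.257) = −(0.0592/1)(-2.058) = +0.122 V.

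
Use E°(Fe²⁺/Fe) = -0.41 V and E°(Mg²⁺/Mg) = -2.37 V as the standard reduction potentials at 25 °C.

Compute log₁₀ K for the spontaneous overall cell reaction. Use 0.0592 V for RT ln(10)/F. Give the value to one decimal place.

Cathode: Fe²⁺/Fe; anode: Mg²⁺/Mg. E°cell = +1.96 V, n = 2.
log K = nE°cell / 0.0592 = (2)(+1.96) / 0.0592 = 66.2.

66.2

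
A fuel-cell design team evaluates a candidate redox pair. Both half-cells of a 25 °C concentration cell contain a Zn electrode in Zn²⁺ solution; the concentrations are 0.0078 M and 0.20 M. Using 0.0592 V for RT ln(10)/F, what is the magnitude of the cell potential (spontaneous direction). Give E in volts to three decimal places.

For a concentration cell E°cell = 0. The 0.20 M side is the cathode (reduction is favoured where [Zn²⁺] is higher).
With n = 2, E = −(0.0592/2) log([Zn²⁺]ₐₙ/[Zn²⁺]꜀ₐₜ) = −(0.0592/2) log(0.0078/0.2) = −(0.0592/2)(-1.409) = +0.042 V.

+0.042 V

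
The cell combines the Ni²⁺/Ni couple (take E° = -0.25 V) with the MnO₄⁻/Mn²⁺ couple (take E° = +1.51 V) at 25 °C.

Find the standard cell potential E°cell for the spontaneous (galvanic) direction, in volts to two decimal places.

The MnO₄⁻/Mn²⁺ couple has the higher reduction potential, so it is the cathode; Ni²⁺/Ni is oxidised at the anode.
E°cell = E°(cathode) − E°(anode) = (+1.51) − (-0.25) = +1.76 V.

+1.76 V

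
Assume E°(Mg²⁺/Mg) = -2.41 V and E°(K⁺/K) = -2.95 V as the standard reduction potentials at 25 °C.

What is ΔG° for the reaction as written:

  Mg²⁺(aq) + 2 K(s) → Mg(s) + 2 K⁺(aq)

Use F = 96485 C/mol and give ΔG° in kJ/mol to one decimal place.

As written, Mg²⁺/Mg is reduced (cathode) and K⁺/K is oxidised (anode), so E°cell = (-2.41) − (-2.95) = +0.54 V.
Balancing electrons gives n = 2.
ΔG° = −nFE° = −(2)(96485)(+0.54) = -104,204 J = -104.2 kJ/mol.

-104.2 kJ/mol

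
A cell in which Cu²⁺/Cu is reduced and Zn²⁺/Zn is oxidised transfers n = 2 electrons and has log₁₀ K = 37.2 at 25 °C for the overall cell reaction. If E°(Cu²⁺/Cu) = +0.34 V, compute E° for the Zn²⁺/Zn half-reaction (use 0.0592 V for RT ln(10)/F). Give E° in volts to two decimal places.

-0.76 V

E°cell = (0.0592/n)·log K = (0.0592/2)(37.2) = +1.101 V.
Since Cu²⁺/Cu is the cathode and Zn²⁺/Zn the anode, E°cell = E°(Cu²⁺/Cu) − E°(Zn²⁺/Zn).
So E°(Zn²⁺/Zn) = E°(Cu²⁺/Cu) − E°cell = (+0.34) − (+1.101) = -0.76 V.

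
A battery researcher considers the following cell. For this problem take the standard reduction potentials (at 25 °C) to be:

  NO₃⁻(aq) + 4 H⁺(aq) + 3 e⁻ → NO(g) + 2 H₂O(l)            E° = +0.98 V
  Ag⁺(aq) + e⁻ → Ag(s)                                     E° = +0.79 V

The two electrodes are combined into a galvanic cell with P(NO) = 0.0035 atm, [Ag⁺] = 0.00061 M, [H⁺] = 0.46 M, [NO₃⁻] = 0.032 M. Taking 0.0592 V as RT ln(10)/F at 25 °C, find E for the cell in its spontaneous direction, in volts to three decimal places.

+0.373 V

NO₃⁻/NO is the cathode (higher E°), Ag⁺/Ag the anode: E°cell = +0.98 − (+0.79) = +0.19 V, n = 3.
Overall: NO₃⁻(aq) + 4 H⁺(aq) + 3 Ag(s) → NO(g) + 2 H₂O(l) + 3 Ag⁺(aq)
Q = P(NO)·[Ag⁺]^3 / ([NO₃⁻]·[H⁺]^4); log Q = -9.256.
E = E° − (0.0592/n) log Q = +0.19 − (0.0592/3)(-9.256) = +0.373 V.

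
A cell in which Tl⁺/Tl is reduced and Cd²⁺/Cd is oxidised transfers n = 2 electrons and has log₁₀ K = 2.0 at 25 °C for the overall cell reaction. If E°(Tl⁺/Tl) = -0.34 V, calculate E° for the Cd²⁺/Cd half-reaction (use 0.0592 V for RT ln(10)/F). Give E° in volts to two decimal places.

-0.40 V

E°cell = (0.0592/n)·log K = (0.0592/2)(2.0) = +0.059 V.
Since Tl⁺/Tl is the cathode and Cd²⁺/Cd the anode, E°cell = E°(Tl⁺/Tl) − E°(Cd²⁺/Cd).
So E°(Cd²⁺/Cd) = E°(Tl⁺/Tl) − E°cell = (-0.34) − (+0.059) = -0.40 V.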